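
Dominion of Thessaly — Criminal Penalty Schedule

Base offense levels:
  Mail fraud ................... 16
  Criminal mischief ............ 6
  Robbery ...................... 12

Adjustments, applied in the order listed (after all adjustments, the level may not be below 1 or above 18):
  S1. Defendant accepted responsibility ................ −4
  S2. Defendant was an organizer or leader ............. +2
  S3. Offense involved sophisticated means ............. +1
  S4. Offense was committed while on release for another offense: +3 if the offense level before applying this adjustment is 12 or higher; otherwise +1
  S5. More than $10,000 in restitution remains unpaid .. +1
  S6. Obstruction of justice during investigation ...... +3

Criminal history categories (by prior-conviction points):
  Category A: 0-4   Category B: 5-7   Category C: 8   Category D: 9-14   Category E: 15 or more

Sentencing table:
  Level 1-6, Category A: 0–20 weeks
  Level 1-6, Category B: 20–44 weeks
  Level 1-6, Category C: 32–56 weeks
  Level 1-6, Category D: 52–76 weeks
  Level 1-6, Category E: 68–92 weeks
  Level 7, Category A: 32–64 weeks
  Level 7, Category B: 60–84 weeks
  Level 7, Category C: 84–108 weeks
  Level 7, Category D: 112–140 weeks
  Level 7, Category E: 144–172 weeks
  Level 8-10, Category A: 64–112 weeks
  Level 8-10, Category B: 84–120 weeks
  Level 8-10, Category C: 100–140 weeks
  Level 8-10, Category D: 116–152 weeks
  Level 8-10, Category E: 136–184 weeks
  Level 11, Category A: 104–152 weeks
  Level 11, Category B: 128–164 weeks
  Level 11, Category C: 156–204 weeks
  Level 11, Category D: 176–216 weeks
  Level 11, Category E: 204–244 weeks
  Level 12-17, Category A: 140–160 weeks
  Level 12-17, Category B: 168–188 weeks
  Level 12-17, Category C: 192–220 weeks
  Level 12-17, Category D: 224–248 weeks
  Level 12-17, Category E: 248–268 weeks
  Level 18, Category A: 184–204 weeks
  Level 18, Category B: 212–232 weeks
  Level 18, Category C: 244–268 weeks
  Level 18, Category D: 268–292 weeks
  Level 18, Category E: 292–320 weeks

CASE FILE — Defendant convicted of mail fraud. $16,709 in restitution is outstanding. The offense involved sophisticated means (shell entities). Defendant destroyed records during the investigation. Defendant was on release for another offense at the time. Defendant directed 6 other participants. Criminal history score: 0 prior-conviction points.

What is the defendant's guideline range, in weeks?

184-204 weeks

Base offense level for mail fraud: 16.
S2 applies: 16 + 2 = 18.
S3 applies: 18 + 1 = 19.
S4 applies (level before this adjustment is 19 ≥ 12, so +3): 19 + 3 = 22.
S5 applies: 22 + 1 = 23.
S6 applies: 23 + 3 = 26.
Level 26 exceeds the maximum of 18; capped at 18.
Final offense level: 18.
Criminal history: 0 prior points → Category A (0-4).
Level 18 falls in the 18 band.
Grid: Level 18 × Category A = 184-204 weeks.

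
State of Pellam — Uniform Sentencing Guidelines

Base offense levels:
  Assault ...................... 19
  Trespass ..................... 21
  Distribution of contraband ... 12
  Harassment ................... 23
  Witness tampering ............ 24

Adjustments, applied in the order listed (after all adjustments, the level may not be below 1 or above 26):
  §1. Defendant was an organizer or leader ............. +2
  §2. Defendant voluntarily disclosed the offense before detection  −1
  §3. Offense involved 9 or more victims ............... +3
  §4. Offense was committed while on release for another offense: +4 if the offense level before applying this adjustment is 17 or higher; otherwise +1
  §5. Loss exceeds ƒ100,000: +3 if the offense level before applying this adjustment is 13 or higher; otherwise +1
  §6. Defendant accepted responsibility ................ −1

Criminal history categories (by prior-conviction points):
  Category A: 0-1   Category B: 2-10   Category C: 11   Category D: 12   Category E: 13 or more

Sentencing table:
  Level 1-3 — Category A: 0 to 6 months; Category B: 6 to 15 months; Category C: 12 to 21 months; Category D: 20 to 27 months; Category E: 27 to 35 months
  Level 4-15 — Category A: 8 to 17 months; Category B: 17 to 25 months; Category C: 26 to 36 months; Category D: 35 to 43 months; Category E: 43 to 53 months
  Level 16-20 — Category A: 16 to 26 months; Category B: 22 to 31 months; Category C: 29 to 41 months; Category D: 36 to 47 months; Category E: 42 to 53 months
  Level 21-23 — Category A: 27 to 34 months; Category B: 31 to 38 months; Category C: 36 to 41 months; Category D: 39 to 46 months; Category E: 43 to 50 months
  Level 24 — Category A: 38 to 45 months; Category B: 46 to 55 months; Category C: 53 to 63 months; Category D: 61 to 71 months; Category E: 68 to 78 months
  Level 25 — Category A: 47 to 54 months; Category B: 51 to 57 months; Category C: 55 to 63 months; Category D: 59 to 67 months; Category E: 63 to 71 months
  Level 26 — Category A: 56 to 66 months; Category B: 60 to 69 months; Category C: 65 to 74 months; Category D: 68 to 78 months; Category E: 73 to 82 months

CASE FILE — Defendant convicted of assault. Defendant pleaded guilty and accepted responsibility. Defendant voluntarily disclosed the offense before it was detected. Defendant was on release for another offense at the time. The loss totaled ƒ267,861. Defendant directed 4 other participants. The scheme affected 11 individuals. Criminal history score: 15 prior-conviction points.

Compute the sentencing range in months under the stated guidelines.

73-82 months

Base offense level for assault: 19.
§1 applies: 19 + 2 = 21.
§2 applies: 21 − 1 = 20.
§3 applies: 20 + 3 = 23.
§4 applies (level before this adjustment is 23 ≥ 17, so +4): 23 + 4 = 27.
§5 applies (level before this adjustment is 27 ≥ 13, so +3): 27 + 3 = 30.
§6 applies: 30 − 1 = 29.
Level 29 exceeds the maximum of 26; capped at 26.
Final offense level: 26.
Criminal history: 15 prior points → Category E (13+).
Level 26 falls in the 26 band.
Grid: Level 26 × Category E = 73-82 months.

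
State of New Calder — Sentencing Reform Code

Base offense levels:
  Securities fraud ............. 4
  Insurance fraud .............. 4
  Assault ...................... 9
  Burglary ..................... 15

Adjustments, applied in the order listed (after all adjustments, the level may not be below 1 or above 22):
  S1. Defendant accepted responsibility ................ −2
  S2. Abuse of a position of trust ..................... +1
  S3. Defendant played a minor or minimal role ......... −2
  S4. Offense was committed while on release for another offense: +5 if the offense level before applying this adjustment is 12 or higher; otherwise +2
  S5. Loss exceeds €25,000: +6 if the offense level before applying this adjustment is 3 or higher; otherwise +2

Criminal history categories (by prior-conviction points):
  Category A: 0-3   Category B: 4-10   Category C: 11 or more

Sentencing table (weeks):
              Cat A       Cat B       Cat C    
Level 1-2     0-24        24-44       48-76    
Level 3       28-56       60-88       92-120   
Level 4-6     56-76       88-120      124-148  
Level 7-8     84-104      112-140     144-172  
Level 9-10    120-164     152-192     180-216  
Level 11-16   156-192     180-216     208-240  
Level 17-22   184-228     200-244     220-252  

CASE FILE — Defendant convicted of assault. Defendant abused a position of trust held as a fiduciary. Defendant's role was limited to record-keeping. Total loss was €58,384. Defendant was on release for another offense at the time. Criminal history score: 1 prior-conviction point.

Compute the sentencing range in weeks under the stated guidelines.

Base offense level for assault: 9.
S1 does not apply.
S2 applies: 9 + 1 = 10.
S3 applies: 10 − 2 = 8.
S4 applies (level before this adjustment is 8 < 12, so +2): 8 + 2 = 10.
S5 applies (level before this adjustment is 10 ≥ 3, so +6): 10 + 6 = 16.
Final offense level: 16.
Criminal history: 1 prior point → Category A (0-3).
Level 16 falls in the 11-16 band.
Grid: Level 11-16 × Category A = 156-192 weeks.

156-192 weeks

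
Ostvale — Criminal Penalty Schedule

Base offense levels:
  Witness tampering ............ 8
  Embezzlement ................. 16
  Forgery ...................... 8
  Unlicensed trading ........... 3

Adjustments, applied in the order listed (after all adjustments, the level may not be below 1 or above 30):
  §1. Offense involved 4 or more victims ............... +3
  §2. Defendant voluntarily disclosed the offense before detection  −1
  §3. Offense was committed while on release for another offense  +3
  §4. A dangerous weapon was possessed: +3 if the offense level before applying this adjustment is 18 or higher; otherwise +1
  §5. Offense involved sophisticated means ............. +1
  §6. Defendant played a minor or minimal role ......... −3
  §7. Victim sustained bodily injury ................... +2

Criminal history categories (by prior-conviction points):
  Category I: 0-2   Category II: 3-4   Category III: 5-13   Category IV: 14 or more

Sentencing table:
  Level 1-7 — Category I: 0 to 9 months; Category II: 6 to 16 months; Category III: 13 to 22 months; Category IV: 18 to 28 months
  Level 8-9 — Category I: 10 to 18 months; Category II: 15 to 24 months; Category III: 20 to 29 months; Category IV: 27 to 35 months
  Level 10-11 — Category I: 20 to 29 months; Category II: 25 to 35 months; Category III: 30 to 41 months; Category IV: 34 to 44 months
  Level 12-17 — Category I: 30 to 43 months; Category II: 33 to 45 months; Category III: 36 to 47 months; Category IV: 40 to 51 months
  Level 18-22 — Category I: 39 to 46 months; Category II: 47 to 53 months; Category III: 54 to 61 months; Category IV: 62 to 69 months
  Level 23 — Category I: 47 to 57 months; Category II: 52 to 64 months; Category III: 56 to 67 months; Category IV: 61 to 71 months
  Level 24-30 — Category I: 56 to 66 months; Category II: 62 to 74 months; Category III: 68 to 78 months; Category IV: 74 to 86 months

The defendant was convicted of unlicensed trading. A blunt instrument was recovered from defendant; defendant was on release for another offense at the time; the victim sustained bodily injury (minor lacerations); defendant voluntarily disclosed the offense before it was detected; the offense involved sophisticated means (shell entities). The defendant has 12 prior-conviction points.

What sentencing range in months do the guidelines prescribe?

20-29 months

Base offense level for unlicensed trading: 3.
§1 does not apply.
§2 applies: 3 − 1 = 2.
§3 applies: 2 + 3 = 5.
§4 applies (level before this adjustment is 5 < 18, so +1): 5 + 1 = 6.
§5 applies: 6 + 1 = 7.
§6 does not apply.
§7 applies: 7 + 2 = 9.
Final offense level: 9.
Criminal history: 12 prior points → Category III (5-13).
Level 9 falls in the 8-9 band.
Grid: Level 8-9 × Category III = 20-29 months.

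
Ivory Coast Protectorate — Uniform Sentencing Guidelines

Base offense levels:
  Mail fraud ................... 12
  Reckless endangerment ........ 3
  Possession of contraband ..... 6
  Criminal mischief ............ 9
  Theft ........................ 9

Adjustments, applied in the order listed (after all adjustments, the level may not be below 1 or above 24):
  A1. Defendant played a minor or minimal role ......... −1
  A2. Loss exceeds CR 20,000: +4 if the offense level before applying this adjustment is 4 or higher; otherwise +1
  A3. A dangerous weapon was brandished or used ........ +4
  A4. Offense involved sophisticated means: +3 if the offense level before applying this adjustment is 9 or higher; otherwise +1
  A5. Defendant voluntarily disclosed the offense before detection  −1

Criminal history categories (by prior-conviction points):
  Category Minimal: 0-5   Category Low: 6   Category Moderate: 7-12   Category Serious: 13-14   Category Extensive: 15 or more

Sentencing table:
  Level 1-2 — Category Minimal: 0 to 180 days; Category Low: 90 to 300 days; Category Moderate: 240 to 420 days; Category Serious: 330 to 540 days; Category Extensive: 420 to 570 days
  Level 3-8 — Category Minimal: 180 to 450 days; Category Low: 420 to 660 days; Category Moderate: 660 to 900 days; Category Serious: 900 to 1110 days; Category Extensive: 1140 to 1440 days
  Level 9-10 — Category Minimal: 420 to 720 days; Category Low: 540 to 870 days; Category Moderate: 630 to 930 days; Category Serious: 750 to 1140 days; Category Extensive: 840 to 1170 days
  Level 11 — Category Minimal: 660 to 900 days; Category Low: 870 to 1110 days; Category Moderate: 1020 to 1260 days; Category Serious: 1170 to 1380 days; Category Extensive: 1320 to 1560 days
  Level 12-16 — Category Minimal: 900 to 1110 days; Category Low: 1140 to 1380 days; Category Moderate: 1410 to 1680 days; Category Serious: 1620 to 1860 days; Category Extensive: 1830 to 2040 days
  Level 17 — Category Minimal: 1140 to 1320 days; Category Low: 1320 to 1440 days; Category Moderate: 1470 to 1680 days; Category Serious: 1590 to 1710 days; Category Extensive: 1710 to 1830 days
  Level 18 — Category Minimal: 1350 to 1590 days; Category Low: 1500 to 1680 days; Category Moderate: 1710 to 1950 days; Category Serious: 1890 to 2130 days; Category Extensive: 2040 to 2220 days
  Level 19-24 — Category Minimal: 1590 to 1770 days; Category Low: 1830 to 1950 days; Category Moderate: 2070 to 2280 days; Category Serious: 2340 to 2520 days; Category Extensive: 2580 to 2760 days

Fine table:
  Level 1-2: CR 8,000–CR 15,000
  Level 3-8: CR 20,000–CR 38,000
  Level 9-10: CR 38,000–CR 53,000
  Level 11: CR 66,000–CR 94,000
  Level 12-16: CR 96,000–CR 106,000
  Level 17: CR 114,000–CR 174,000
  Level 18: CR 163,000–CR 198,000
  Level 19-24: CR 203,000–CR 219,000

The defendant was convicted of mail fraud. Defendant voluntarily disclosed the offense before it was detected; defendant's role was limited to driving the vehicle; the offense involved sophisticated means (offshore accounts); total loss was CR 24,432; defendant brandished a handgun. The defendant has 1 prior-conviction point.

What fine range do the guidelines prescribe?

CR 203,000–CR 219,000

Base offense level for mail fraud: 12.
A1 applies: 12 − 1 = 11.
A2 applies (level before this adjustment is 11 ≥ 4, so +4): 11 + 4 = 15.
A3 applies: 15 + 4 = 19.
A4 applies (level before this adjustment is 19 ≥ 9, so +3): 19 + 3 = 22.
A5 applies: 22 − 1 = 21.
Final offense level: 21.
Level 21 falls in the 19-24 band.
Fine table: Level 19-24 → CR 203,000–CR 219,000.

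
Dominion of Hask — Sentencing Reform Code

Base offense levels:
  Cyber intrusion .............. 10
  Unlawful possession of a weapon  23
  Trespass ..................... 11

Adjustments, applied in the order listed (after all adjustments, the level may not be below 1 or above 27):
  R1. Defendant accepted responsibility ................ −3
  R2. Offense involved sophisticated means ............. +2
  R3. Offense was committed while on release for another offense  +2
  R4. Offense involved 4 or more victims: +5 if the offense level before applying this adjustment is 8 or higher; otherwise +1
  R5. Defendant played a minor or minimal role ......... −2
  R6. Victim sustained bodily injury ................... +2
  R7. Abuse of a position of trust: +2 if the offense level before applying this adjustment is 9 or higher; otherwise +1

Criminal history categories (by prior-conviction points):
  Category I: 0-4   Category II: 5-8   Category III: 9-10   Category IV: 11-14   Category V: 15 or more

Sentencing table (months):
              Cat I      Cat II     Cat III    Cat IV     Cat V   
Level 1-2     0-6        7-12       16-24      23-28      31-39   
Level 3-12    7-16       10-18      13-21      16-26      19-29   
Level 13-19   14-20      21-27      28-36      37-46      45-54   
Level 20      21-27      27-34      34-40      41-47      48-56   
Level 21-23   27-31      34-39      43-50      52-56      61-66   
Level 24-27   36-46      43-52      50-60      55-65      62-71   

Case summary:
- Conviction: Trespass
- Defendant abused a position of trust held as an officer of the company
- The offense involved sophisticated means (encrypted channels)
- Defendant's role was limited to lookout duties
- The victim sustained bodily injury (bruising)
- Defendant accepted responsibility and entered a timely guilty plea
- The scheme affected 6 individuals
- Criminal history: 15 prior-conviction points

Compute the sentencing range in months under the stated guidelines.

45-54 months

Base offense level for trespass: 11.
R1 applies: 11 − 3 = 8.
R2 applies: 8 + 2 = 10.
R3 does not apply.
R4 applies (level before this adjustment is 10 ≥ 8, so +5): 10 + 5 = 15.
R5 applies: 15 − 2 = 13.
R6 applies: 13 + 2 = 15.
R7 applies (level before this adjustment is 15 ≥ 9, so +2): 15 + 2 = 17.
Final offense level: 17.
Criminal history: 15 prior points → Category V (15+).
Level 17 falls in the 13-19 band.
Grid: Level 13-19 × Category V = 45-54 months.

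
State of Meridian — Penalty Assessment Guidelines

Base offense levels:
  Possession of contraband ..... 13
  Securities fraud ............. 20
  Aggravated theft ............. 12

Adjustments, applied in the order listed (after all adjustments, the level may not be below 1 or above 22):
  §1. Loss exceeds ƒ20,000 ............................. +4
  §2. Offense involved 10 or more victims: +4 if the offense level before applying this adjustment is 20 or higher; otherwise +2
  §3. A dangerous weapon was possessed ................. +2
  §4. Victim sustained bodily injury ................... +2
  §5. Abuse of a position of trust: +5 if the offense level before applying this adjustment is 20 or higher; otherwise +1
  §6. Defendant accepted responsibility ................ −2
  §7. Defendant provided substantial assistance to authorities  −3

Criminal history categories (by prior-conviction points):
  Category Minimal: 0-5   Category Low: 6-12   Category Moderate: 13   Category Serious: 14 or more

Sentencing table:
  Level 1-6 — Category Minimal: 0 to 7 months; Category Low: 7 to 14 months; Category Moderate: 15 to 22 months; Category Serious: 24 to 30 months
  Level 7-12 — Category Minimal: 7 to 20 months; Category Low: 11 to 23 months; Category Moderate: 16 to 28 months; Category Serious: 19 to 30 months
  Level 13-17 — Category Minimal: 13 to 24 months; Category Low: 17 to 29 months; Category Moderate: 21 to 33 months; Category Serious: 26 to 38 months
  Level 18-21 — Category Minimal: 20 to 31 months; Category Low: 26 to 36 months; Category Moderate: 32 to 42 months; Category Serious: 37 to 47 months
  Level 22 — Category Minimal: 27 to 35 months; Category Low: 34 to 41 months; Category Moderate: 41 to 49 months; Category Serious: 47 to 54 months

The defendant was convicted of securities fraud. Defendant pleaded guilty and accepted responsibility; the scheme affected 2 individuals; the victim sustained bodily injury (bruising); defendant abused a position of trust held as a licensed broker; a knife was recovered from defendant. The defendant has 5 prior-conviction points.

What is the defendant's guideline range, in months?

27-35 months

Base offense level for securities fraud: 20.
§1 does not apply.
§3 applies: 20 + 2 = 22.
§4 applies: 22 + 2 = 24.
§5 applies (level before this adjustment is 24 ≥ 20, so +5): 24 + 5 = 29.
§6 applies: 29 − 2 = 27.
§7 does not apply.
Level 27 exceeds the maximum of 22; capped at 22.
Final offense level: 22.
Criminal history: 5 prior points → Category Minimal (0-5).
Level 22 falls in the 22 band.
Grid: Level 22 × Category Minimal = 27-35 months.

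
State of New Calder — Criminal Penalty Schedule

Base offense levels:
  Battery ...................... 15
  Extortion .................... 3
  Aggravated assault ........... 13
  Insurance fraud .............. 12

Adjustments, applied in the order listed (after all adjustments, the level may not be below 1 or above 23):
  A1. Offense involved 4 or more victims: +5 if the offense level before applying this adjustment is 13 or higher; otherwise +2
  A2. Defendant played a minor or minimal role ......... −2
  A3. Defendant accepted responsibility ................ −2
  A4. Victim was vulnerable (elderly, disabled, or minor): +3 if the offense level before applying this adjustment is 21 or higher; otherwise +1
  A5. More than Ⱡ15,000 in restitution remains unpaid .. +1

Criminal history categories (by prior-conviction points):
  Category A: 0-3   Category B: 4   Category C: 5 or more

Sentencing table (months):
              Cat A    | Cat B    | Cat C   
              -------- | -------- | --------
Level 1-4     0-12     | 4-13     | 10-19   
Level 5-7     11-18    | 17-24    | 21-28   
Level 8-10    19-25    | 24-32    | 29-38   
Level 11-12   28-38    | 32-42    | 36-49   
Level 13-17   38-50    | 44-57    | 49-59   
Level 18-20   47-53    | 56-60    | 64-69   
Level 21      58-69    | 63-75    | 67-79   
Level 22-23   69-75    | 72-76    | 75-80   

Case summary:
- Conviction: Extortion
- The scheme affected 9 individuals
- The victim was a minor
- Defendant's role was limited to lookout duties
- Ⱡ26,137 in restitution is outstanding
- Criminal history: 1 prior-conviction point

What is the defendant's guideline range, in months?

Base offense level for extortion: 3.
A1 applies (level before this adjustment is 3 < 13, so +2): 3 + 2 = 5.
A2 applies: 5 − 2 = 3.
A4 applies (level before this adjustment is 3 < 21, so +1): 3 + 1 = 4.
A5 applies: 4 + 1 = 5.
Final offense level: 5.
Criminal history: 1 prior point → Category A (0-3).
Level 5 falls in the 5-7 band.
Grid: Level 5-7 × Category A = 11-18 months.

11-18 months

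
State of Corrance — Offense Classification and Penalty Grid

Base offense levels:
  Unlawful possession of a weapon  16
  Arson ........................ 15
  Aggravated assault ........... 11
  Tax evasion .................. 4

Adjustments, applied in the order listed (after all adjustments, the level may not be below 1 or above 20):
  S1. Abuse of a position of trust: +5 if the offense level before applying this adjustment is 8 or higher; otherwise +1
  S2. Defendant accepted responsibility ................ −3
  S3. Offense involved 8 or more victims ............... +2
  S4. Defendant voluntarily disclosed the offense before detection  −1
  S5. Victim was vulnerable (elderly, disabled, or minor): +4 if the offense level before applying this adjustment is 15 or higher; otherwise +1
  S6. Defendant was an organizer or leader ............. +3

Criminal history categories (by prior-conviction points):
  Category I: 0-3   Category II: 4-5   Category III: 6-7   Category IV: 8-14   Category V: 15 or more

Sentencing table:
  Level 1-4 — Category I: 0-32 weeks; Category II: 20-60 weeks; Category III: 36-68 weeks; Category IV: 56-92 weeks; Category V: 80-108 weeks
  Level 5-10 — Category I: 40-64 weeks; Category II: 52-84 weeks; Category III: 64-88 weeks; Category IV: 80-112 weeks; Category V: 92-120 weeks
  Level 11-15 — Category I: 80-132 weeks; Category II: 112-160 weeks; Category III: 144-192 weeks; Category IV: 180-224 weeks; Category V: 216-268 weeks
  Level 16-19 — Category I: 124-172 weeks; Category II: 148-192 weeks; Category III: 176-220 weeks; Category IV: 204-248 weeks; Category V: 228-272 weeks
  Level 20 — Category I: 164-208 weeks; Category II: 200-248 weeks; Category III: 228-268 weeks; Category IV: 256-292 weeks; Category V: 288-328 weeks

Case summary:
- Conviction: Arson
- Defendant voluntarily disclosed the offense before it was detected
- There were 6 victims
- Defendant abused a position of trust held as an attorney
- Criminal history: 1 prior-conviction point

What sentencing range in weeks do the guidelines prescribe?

124-172 weeks

Base offense level for arson: 15.
S1 applies (level before this adjustment is 15 ≥ 8, so +5): 15 + 5 = 20.
S2 does not apply.
S3 does not apply.
S4 applies: 20 − 1 = 19.
S6 does not apply.
Final offense level: 19.
Criminal history: 1 prior point → Category I (0-3).
Level 19 falls in the 16-19 band.
Grid: Level 16-19 × Category I = 124-172 weeks.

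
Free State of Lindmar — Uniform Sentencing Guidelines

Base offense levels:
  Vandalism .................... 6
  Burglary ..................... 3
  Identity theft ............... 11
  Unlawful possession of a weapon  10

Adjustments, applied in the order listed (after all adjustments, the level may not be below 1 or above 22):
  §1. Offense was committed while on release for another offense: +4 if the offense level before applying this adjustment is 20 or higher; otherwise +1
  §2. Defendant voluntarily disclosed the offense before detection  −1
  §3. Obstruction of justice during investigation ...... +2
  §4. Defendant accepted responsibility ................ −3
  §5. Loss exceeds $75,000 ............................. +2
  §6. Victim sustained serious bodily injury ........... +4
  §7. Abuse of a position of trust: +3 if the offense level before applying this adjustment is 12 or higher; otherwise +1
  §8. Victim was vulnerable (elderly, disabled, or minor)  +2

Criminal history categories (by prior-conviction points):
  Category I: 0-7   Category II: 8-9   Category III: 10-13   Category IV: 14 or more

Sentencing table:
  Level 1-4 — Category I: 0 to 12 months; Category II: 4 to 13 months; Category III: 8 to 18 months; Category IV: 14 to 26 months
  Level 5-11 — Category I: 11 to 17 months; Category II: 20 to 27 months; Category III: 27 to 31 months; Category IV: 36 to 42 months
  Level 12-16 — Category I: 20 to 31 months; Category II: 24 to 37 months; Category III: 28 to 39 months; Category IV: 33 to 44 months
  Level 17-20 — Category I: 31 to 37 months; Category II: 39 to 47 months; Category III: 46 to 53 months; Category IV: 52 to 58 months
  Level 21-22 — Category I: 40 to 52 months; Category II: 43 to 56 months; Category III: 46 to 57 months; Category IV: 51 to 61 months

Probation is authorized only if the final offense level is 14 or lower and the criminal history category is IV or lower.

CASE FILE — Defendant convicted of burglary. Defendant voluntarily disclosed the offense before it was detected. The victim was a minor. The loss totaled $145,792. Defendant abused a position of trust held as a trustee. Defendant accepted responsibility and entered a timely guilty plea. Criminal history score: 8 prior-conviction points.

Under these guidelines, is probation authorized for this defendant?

Base offense level for burglary: 3.
§2 applies: 3 − 1 = 2.
§4 applies: 2 − 3 = -1.
§5 applies: -1 + 2 = 1.
§7 applies (level before this adjustment is 1 < 12, so +1): 1 + 1 = 2.
§8 applies: 2 + 2 = 4.
Final offense level: 4.
Criminal history: 8 prior points → Category II (8-9).
Level 4 falls in the 1-4 band.
Grid: Level 1-4 × Category II = 4-13 months.
Probation check: level 4 ≤ 14 and category II ≤ IV → eligible.

Yes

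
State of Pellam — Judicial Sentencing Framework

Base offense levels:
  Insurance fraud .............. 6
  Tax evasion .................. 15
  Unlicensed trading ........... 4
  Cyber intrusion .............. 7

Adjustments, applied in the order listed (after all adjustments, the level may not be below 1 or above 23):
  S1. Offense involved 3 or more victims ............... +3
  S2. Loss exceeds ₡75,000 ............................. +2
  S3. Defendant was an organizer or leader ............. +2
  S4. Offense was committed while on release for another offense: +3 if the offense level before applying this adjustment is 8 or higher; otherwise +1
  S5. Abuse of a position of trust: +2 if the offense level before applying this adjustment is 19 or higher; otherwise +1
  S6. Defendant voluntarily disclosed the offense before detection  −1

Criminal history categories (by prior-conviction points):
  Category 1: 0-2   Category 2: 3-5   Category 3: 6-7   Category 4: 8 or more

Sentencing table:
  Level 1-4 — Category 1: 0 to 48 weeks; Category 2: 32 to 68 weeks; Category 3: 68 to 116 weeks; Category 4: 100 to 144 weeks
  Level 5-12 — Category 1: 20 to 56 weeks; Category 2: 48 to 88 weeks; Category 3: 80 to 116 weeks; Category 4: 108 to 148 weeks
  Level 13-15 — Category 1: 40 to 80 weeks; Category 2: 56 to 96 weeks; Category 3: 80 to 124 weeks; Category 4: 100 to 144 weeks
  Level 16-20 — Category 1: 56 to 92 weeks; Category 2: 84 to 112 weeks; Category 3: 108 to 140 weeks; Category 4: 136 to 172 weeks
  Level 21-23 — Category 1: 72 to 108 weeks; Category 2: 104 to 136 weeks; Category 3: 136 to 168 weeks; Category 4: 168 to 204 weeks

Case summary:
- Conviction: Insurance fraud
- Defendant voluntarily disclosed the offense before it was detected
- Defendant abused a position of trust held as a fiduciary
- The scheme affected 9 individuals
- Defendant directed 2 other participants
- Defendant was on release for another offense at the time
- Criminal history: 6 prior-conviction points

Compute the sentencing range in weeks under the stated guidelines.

Base offense level for insurance fraud: 6.
S1 applies: 6 + 3 = 9.
S3 applies: 9 + 2 = 11.
S4 applies (level before this adjustment is 11 ≥ 8, so +3): 11 + 3 = 14.
S5 applies (level before this adjustment is 14 < 19, so +1): 14 + 1 = 15.
S6 applies: 15 − 1 = 14.
Final offense level: 14.
Criminal history: 6 prior points → Category 3 (6-7).
Level 14 falls in the 13-15 band.
Grid: Level 13-15 × Category 3 = 80-124 weeks.

80-124 weeks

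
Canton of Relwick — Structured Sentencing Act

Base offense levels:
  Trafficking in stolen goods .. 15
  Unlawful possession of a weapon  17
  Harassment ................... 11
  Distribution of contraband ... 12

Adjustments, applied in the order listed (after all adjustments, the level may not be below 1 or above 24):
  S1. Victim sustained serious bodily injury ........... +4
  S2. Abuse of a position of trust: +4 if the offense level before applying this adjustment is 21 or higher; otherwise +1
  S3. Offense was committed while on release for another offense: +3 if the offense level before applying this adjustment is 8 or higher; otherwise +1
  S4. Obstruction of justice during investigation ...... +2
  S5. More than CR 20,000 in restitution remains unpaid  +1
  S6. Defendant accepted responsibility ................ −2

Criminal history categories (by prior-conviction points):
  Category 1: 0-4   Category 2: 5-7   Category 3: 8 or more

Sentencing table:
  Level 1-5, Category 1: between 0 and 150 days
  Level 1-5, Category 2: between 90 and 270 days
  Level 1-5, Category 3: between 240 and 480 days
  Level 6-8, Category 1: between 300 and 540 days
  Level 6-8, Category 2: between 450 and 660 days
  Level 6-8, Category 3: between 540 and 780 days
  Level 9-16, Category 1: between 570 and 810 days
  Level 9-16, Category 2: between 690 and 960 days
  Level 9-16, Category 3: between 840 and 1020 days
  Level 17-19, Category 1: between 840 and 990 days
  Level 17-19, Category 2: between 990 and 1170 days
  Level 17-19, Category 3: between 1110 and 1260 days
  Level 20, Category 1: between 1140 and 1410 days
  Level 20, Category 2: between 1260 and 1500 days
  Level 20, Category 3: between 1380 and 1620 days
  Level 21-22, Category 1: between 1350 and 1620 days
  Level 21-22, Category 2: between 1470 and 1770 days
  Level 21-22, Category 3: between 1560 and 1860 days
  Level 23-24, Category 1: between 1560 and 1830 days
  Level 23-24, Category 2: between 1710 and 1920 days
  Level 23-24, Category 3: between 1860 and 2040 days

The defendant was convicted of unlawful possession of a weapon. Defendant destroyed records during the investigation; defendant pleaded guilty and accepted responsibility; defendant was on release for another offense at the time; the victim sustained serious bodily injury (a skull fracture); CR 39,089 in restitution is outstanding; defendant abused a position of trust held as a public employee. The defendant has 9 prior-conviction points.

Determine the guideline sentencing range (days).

Base offense level for unlawful possession of a weapon: 17.
S1 applies: 17 + 4 = 21.
S2 applies (level before this adjustment is 21 ≥ 21, so +4): 21 + 4 = 25.
S3 applies (level before this adjustment is 25 ≥ 8, so +3): 25 + 3 = 28.
S4 applies: 28 + 2 = 30.
S5 applies: 30 + 1 = 31.
S6 applies: 31 − 2 = 29.
Level 29 exceeds the maximum of 24; capped at 24.
Final offense level: 24.
Criminal history: 9 prior points → Category 3 (8+).
Level 24 falls in the 23-24 band.
Grid: Level 23-24 × Category 3 = 1860-2040 days.

1860-2040 days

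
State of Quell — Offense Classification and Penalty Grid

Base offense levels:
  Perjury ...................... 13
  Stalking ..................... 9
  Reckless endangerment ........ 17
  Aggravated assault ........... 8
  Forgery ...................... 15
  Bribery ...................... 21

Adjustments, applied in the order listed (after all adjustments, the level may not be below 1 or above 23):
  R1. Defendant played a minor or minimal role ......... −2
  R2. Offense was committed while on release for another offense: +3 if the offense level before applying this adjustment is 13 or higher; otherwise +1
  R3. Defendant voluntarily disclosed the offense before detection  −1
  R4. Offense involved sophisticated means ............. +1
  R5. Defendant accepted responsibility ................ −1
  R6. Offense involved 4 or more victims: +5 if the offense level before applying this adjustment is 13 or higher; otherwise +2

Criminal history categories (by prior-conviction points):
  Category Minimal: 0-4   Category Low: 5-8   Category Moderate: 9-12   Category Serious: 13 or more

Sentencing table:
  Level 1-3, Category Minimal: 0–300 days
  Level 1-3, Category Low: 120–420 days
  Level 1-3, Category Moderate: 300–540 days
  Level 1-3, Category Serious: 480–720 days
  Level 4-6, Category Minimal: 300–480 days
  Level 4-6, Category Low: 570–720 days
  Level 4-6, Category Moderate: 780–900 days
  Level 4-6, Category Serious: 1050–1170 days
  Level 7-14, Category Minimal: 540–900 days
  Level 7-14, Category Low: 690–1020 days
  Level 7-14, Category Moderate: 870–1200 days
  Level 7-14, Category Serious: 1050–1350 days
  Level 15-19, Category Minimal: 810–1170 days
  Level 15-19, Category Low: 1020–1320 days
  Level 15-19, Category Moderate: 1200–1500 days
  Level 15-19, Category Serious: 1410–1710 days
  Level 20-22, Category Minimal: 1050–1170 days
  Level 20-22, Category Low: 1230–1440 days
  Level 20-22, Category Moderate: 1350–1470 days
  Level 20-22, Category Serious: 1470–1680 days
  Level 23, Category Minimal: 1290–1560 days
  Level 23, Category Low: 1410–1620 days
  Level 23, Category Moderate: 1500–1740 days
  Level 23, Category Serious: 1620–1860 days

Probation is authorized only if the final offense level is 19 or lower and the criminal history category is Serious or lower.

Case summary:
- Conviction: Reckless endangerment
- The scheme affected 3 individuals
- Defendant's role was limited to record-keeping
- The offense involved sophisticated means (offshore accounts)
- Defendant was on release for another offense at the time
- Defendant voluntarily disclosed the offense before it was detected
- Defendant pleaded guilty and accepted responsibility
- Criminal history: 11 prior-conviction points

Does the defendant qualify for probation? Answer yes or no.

Base offense level for reckless endangerment: 17.
R1 applies: 17 − 2 = 15.
R2 applies (level before this adjustment is 15 ≥ 13, so +3): 15 + 3 = 18.
R3 applies: 18 − 1 = 17.
R4 applies: 17 + 1 = 18.
R5 applies: 18 − 1 = 17.
Final offense level: 17.
Criminal history: 11 prior points → Category Moderate (9-12).
Level 17 falls in the 15-19 band.
Grid: Level 15-19 × Category Moderate = 1200-1500 days.
Probation check: level 17 ≤ 19 and category Moderate ≤ Serious → eligible.

Yes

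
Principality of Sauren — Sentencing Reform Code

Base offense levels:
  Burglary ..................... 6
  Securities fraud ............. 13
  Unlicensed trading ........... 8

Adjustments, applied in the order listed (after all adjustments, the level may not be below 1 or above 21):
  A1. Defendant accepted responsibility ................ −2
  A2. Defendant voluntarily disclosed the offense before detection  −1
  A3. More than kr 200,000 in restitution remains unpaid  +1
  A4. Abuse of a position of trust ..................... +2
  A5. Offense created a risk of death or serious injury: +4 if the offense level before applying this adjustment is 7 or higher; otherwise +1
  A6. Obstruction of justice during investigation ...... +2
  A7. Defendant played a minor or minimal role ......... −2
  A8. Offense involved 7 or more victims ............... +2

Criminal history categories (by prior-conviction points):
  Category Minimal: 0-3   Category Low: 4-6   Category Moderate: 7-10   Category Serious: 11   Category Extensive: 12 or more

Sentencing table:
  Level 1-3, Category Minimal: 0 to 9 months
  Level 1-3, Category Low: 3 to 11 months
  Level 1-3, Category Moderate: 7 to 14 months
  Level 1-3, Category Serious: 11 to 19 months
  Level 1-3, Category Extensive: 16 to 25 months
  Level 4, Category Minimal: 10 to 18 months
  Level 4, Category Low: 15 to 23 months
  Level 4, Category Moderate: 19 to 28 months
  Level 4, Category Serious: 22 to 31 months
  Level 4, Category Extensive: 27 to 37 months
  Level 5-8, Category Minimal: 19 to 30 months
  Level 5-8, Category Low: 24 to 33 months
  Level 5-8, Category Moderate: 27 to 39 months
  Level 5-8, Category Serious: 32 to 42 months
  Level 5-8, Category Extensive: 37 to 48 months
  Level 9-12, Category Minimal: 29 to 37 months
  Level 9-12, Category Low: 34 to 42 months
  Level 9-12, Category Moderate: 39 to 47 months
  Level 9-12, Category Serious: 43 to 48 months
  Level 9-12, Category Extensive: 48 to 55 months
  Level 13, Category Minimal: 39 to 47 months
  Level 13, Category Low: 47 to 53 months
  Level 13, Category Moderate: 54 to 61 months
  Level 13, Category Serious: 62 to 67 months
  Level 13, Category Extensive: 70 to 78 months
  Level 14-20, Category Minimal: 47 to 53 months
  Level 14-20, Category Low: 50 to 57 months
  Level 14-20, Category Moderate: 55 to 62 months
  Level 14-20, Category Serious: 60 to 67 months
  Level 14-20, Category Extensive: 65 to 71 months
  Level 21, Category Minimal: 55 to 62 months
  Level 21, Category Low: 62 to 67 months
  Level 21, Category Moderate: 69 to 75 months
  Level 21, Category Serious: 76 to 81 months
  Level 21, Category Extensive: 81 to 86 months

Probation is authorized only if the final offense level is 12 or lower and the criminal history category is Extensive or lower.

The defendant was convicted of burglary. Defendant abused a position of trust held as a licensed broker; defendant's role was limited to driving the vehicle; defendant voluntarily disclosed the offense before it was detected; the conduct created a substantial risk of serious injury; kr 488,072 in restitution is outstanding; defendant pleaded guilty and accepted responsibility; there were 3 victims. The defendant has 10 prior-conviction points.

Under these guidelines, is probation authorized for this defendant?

Base offense level for burglary: 6.
A1 applies: 6 − 2 = 4.
A2 applies: 4 − 1 = 3.
A3 applies: 3 + 1 = 4.
A4 applies: 4 + 2 = 6.
A5 applies (level before this adjustment is 6 < 7, so +1): 6 + 1 = 7.
A6 does not apply.
A7 applies: 7 − 2 = 5.
Final offense level: 5.
Criminal history: 10 prior points → Category Moderate (7-10).
Level 5 falls in the 5-8 band.
Grid: Level 5-8 × Category Moderate = 27-39 months.
Probation check: level 5 ≤ 12 and category Moderate ≤ Extensive → eligible.

Yes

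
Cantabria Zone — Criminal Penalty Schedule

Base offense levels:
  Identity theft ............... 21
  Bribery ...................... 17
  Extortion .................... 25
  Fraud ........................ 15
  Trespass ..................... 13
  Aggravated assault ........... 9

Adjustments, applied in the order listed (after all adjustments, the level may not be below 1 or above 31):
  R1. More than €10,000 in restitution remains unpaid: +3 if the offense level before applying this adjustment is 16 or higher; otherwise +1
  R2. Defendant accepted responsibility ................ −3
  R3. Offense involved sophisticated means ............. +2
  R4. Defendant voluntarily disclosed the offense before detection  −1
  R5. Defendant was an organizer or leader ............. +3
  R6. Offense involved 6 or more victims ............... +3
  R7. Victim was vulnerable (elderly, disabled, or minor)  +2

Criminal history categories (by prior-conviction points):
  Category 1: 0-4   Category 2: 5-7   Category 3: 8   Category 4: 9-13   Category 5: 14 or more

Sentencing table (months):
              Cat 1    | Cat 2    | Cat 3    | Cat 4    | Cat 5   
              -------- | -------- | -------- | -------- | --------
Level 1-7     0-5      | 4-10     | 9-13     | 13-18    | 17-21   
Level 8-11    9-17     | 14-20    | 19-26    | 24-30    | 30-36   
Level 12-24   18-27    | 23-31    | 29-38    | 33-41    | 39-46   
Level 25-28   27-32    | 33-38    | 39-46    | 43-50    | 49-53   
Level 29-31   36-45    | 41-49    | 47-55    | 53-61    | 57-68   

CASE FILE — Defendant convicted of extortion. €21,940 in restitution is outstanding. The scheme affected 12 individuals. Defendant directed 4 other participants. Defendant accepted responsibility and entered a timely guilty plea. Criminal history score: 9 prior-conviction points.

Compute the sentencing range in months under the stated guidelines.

53-61 months

Base offense level for extortion: 25.
R1 applies (level before this adjustment is 25 ≥ 16, so +3): 25 + 3 = 28.
R2 applies: 28 − 3 = 25.
R3 does not apply.
R5 applies: 25 + 3 = 28.
R6 applies: 28 + 3 = 31.
R7 does not apply.
Final offense level: 31.
Criminal history: 9 prior points → Category 4 (9-13).
Level 31 falls in the 29-31 band.
Grid: Level 29-31 × Category 4 = 53-61 months.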